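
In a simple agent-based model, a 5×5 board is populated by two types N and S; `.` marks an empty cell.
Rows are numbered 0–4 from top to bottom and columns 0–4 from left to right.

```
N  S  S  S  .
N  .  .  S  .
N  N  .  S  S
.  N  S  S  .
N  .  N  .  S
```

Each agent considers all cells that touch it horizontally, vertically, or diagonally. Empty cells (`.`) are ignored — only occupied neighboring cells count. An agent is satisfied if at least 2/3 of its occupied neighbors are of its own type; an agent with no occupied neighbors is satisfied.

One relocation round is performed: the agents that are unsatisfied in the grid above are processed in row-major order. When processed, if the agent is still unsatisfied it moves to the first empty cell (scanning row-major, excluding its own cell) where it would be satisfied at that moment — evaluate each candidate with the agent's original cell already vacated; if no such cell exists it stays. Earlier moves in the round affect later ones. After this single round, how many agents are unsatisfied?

Initially unsatisfied (in order): (0,0), (0,1), (3,2), (4,2).
  (0,0) → (3,0).
  (0,1) → (0,4).
  (3,2) → (1,2).
  (4,2) → (0,0).
Resulting grid:
N . S S S
N . S S .
N N . S S
N N . S .
N . . . S
All satisfied now.

0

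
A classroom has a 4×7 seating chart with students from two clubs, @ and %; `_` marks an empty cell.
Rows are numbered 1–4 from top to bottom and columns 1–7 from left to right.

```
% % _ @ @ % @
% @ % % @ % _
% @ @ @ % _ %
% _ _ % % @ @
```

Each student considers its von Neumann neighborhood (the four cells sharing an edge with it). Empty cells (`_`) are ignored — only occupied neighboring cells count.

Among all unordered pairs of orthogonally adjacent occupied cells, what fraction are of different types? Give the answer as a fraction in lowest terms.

Scan each occupied cell's neighbors to the right and below so each pair is counted once.
Row 1: %(1,1)–%(1,2)= %(1,1)–%(2,1)= %(1,2)–@(2,2)≠ @(1,4)–@(1,5)= @(1,4)–%(2,4)≠ @(1,5)–%(1,6)≠ @(1,5)–@(2,5)= %(1,6)–@(1,7)≠ %(1,6)–%(2,6)=  → 4/9 unlike.
Row 2: %(2,1)–@(2,2)≠ %(2,1)–%(3,1)= @(2,2)–%(2,3)≠ @(2,2)–@(3,2)= %(2,3)–%(2,4)= %(2,3)–@(3,3)≠ %(2,4)–@(2,5)≠ %(2,4)–@(3,4)≠ @(2,5)–%(2,6)≠ @(2,5)–%(3,5)≠  → 7/10 unlike.
Row 3: %(3,1)–@(3,2)≠ %(3,1)–%(4,1)= @(3,2)–@(3,3)= @(3,3)–@(3,4)= @(3,4)–%(3,5)≠ @(3,4)–%(4,4)≠ %(3,5)–%(4,5)= %(3,7)–@(4,7)≠  → 4/8 unlike.
Row 4: %(4,4)–%(4,5)= %(4,5)–@(4,6)≠ @(4,6)–@(4,7)=  → 1/3 unlike.
Total adjacent occupied pairs: 30; unlike-type pairs: 16.
16/30 reduces to 8/15.

8/15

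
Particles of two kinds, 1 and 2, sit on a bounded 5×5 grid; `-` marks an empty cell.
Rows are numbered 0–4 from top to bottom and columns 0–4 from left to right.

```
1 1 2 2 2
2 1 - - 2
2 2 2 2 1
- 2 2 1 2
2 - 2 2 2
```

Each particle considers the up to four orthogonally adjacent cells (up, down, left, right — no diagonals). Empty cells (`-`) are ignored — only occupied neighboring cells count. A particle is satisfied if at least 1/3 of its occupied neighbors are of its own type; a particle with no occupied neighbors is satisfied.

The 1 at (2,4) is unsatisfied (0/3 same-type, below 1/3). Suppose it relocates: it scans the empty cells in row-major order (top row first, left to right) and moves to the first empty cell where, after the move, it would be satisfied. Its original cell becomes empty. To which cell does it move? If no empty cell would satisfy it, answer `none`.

Vacating (2,4). Empty cells in order:
  (1,2): 1/3 same-type → satisfied — stop here.

(1,2)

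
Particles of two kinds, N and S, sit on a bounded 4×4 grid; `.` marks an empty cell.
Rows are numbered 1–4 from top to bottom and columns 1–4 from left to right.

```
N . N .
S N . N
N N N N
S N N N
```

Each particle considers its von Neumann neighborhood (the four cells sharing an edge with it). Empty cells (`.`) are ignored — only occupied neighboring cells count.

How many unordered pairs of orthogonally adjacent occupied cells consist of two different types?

Scan each occupied cell's neighbors to the right and below so each pair is counted once.
From row 1: 1 unlike of 1 pairs (running 1/1).
From row 2: 2 unlike of 4 pairs (running 3/5).
From row 3: 1 unlike of 7 pairs (running 4/12).
From row 4: 1 unlike of 3 pairs (running 5/15).
Total adjacent occupied pairs: 15; unlike-type pairs: 5.

5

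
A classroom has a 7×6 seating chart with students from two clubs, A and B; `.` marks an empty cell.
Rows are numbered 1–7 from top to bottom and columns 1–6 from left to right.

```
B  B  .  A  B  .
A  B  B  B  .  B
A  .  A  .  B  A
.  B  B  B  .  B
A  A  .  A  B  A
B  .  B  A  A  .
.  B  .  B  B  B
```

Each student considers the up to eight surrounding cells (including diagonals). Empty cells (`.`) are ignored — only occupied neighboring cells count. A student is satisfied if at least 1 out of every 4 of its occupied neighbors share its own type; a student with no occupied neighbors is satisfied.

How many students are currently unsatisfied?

5

(1,1)B 2/3 ok
(1,2)B 3/4 ok
(1,4)A 0/3 unhappy
(1,5)B 2/3 ok
(2,1)A 1/4 ok
(2,2)B 3/6 ok
(2,3)B 3/5 ok
(2,4)B 3/5 ok
(2,6)B 2/3 ok
(3,1)A 1/3 ok
(3,3)A 0/6 unhappy
(3,5)B 4/5 ok
(3,6)A 0/3 unhappy
(4,2)B 1/5 unhappy
(4,3)B 2/5 ok
(4,4)B 3/5 ok
(4,6)B 2/4 ok
(5,1)A 1/3 ok
(5,2)A 1/5 unhappy
(5,4)A 2/6 ok
(5,5)B 2/6 ok
(5,6)A 1/3 ok
(6,1)B 1/3 ok
(6,3)B 2/5 ok
(6,4)A 2/6 ok
(6,5)A 3/7 ok
(7,2)B 2/2 ok
(7,4)B 2/4 ok
(7,5)B 2/4 ok
(7,6)B 1/2 ok
Unsatisfied: (1,4), (3,3), (3,6), (4,2), (5,2) — 5 in total.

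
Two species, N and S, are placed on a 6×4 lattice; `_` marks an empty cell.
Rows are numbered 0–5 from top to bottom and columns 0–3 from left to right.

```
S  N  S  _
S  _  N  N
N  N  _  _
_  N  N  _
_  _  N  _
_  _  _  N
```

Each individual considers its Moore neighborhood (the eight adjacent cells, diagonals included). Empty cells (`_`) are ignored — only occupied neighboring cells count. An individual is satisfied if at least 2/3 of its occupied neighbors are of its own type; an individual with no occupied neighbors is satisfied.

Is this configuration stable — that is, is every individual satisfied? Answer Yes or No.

No

(0,0)S 1/2 ✗
(0,1)N 1/4 ✗
(0,2)S 0/3 ✗
(1,0)S 1/4 ✗
(1,2)N 3/4 ✓
(1,3)N 1/2 ✗
(2,0)N 2/3 ✓
(2,1)N 4/5 ✓
(3,1)N 4/4 ✓
(3,2)N 3/3 ✓
(4,2)N 3/3 ✓
(5,3)N 1/1 ✓
For instance (0,0) has only 1/2 same-type neighbors, below 2/3.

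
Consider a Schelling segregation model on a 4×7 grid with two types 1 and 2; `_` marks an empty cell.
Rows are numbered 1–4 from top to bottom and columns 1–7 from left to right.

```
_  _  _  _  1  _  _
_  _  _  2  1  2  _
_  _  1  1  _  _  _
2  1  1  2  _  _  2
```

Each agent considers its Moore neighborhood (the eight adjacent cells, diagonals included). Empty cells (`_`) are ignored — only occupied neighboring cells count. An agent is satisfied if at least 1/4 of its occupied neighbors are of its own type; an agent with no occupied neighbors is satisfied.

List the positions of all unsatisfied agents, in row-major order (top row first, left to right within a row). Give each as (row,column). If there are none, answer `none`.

(2,4), (2,6), (4,1), (4,4)

Row 1: (1,5)1 1/3 ✓
Row 2: (2,4)2 0/4 ✗ · (2,5)1 2/4 ✓ · (2,6)2 0/2 ✗
Row 3: (3,3)1 3/5 ✓ · (3,4)1 3/5 ✓
Row 4: (4,1)2 0/1 ✗ · (4,2)1 2/3 ✓ · (4,3)1 3/4 ✓ · (4,4)2 0/3 ✗ · (4,7)2 0/0 ✓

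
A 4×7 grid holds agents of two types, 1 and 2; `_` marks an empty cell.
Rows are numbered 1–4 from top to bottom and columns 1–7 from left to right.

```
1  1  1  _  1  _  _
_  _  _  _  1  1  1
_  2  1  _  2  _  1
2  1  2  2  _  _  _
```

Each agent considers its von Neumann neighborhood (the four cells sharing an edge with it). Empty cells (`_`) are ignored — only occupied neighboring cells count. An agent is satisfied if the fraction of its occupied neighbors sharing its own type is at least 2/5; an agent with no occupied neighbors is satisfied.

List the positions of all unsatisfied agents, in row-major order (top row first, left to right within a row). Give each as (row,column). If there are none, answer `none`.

Row 1: (1,1)1 1/1 satisfied · (1,2)1 2/2 satisfied · (1,3)1 1/1 satisfied · (1,5)1 1/1 satisfied
Row 2: (2,5)1 2/3 satisfied · (2,6)1 2/2 satisfied · (2,7)1 2/2 satisfied
Row 3: (3,2)2 0/2 not · (3,3)1 0/2 not · (3,5)2 0/1 not · (3,7)1 1/1 satisfied
Row 4: (4,1)2 0/1 not · (4,2)1 0/3 not · (4,3)2 1/3 not · (4,4)2 1/1 satisfied

(3,2), (3,3), (3,5), (4,1), (4,2), (4,3)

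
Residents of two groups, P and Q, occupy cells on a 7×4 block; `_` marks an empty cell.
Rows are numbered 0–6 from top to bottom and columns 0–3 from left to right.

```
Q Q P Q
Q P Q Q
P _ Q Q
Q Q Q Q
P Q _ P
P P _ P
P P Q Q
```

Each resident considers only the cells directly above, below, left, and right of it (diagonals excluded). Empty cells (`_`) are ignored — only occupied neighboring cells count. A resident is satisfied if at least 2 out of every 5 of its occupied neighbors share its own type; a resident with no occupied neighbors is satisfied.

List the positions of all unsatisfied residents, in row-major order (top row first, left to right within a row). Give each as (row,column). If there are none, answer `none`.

(0,0)Q 2/2 ok
(0,1)Q 1/3 unhappy
(0,2)P 0/3 unhappy
(0,3)Q 1/2 ok
(1,0)Q 1/3 unhappy
(1,1)P 0/3 unhappy
(1,2)Q 2/4 ok
(1,3)Q 3/3 ok
(2,0)P 0/2 unhappy
(2,2)Q 3/3 ok
(2,3)Q 3/3 ok
(3,0)Q 1/3 unhappy
(3,1)Q 3/3 ok
(3,2)Q 3/3 ok
(3,3)Q 2/3 ok
(4,0)P 1/3 unhappy
(4,1)Q 1/3 unhappy
(4,3)P 1/2 ok
(5,0)P 3/3 ok
(5,1)P 2/3 ok
(5,3)P 1/2 ok
(6,0)P 2/2 ok
(6,1)P 2/3 ok
(6,2)Q 1/2 ok
(6,3)Q 1/2 ok

(0,1), (0,2), (1,0), (1,1), (2,0), (3,0), (4,0), (4,1)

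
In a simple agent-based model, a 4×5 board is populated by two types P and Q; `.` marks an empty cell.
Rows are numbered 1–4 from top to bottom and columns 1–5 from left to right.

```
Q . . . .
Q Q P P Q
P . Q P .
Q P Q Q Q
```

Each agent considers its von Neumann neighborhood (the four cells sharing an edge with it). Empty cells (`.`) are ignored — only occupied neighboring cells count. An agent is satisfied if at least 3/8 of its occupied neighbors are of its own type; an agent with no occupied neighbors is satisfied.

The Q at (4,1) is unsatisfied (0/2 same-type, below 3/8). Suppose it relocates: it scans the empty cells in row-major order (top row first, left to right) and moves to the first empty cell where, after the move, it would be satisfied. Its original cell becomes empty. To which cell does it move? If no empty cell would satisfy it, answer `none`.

Vacating (4,1). Empty cells in order:
  (1,2): 2/2 same-type → satisfied — stop here.

(1,2)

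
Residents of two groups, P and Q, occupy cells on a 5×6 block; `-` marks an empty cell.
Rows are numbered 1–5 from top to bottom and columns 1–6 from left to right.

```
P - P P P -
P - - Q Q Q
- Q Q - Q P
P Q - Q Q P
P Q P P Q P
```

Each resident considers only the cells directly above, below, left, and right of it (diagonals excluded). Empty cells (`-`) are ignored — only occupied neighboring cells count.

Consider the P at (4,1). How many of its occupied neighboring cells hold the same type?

Occupied neighbors of (4,1): (5,1)=P, (4,2)=Q.
Same type (P): 1 of 2.

1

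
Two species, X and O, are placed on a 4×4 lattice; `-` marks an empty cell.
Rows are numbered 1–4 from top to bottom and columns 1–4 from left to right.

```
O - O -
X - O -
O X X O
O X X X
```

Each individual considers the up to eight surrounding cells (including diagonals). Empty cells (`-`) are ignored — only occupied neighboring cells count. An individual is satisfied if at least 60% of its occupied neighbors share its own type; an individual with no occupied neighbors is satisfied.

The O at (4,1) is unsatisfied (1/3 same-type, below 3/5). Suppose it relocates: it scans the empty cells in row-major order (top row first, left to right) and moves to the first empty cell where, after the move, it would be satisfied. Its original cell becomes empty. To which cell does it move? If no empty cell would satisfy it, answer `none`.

Vacating (4,1). Empty cells in order:
  (1,2): 3/4 same-type → satisfied — stop here.

(1,2)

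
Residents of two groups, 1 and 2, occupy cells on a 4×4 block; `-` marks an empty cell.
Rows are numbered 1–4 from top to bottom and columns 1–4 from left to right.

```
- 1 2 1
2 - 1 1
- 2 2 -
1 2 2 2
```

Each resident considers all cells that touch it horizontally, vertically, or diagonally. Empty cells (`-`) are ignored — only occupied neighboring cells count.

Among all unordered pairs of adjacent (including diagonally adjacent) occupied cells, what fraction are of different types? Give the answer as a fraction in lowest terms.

Scan each occupied cell's neighbors to the right and below (and the two forward diagonals) so each pair is counted once.
From row 1: 5 unlike of 8 pairs (running 5/8).
From row 2: 3 unlike of 5 pairs (running 8/13).
From row 3: 1 unlike of 7 pairs (running 9/20).
From row 4: 1 unlike of 3 pairs (running 10/23).
Total adjacent occupied pairs: 23; unlike-type pairs: 10.
10/23 is already in lowest terms.

10/23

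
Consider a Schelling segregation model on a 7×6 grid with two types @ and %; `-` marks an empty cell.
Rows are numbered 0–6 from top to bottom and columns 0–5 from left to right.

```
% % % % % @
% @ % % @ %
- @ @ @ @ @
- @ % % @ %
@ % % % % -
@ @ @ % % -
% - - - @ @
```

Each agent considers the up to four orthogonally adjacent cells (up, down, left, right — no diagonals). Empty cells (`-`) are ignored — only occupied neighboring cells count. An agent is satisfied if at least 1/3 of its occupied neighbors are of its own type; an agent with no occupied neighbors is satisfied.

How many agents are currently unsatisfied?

(0,0)% 2/2 ok
(0,1)% 2/3 ok
(0,2)% 3/3 ok
(0,3)% 3/3 ok
(0,4)% 1/3 ok
(0,5)@ 0/2 unhappy
(1,0)% 1/2 ok
(1,1)@ 1/4 unhappy
(1,2)% 2/4 ok
(1,3)% 2/4 ok
(1,4)@ 1/4 unhappy
(1,5)% 0/3 unhappy
(2,1)@ 3/3 ok
(2,2)@ 2/4 ok
(2,3)@ 2/4 ok
(2,4)@ 4/4 ok
(2,5)@ 1/3 ok
(3,1)@ 1/3 ok
(3,2)% 2/4 ok
(3,3)% 2/4 ok
(3,4)@ 1/4 unhappy
(3,5)% 0/2 unhappy
(4,0)@ 1/2 ok
(4,1)% 1/4 unhappy
(4,2)% 3/4 ok
(4,3)% 4/4 ok
(4,4)% 2/3 ok
(5,0)@ 2/3 ok
(5,1)@ 2/3 ok
(5,2)@ 1/3 ok
(5,3)% 2/3 ok
(5,4)% 2/3 ok
(6,0)% 0/1 unhappy
(6,4)@ 1/2 ok
(6,5)@ 1/1 ok
Unsatisfied: (0,5), (1,1), (1,4), (1,5), (3,4), (3,5), (4,1), (6,0) — 8 in total.

8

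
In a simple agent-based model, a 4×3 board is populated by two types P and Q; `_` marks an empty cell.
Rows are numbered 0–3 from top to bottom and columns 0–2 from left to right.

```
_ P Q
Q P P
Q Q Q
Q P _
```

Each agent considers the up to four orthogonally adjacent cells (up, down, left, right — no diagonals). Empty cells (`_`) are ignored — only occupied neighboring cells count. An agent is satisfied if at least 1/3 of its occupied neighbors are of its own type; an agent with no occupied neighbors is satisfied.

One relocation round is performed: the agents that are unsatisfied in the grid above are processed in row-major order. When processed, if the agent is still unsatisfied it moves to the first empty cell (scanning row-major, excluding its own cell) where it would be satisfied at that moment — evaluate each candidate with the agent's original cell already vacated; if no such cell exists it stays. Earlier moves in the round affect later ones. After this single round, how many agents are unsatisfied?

0

Initially unsatisfied (in order): (0,2), (3,1).
  (0,2) → (0,0).
  (3,1) → (0,2).
Resulting grid:
Q P P
Q P P
Q Q Q
Q _ _
All satisfied now.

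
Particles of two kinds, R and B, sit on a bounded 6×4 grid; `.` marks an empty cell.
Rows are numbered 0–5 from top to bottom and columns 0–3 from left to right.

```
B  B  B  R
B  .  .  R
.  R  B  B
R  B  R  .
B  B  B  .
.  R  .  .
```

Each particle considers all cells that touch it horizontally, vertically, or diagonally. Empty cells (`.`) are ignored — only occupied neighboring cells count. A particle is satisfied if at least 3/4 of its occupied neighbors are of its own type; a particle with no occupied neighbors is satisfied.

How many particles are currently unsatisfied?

14

Row 0: (0,0)B 2/2 ✓ · (0,1)B 3/3 ✓ · (0,2)B 1/3 ✗ · (0,3)R 1/2 ✗
Row 1: (1,0)B 2/3 ✗ · (1,3)R 1/4 ✗
Row 2: (2,1)R 2/5 ✗ · (2,2)B 2/5 ✗ · (2,3)B 1/3 ✗
Row 3: (3,0)R 1/4 ✗ · (3,1)B 4/7 ✗ · (3,2)R 1/6 ✗
Row 4: (4,0)B 2/4 ✗ · (4,1)B 3/6 ✗ · (4,2)B 2/4 ✗
Row 5: (5,1)R 0/3 ✗
Unsatisfied: (0,2), (0,3), (1,0), (1,3), (2,1), (2,2), (2,3), (3,0), (3,1), (3,2), (4,0), (4,1), (4,2), (5,1) — 14 in total.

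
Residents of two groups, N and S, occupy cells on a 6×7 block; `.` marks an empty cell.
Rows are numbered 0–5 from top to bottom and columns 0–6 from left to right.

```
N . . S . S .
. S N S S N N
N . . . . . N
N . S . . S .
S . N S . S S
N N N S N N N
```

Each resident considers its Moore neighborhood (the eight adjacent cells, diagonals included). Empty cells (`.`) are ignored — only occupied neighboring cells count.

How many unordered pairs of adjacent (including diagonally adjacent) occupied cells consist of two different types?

Scan each occupied cell's neighbors to the right and below (and the two forward diagonals) so each pair is counted once.
Row 0: N(0,0)–S(1,1)≠ S(0,3)–S(1,3)= S(0,3)–S(1,4)= S(0,3)–N(1,2)≠ S(0,5)–N(1,5)≠ S(0,5)–N(1,6)≠ S(0,5)–S(1,4)=  → 4/7 unlike.
Row 1: S(1,1)–N(1,2)≠ S(1,1)–N(2,0)≠ N(1,2)–S(1,3)≠ S(1,3)–S(1,4)= S(1,4)–N(1,5)≠ N(1,5)–N(1,6)= N(1,5)–N(2,6)= N(1,6)–N(2,6)=  → 4/8 unlike.
Row 2: N(2,0)–N(3,0)= N(2,6)–S(3,5)≠  → 1/2 unlike.
Row 3: N(3,0)–S(4,0)≠ S(3,2)–N(4,2)≠ S(3,2)–S(4,3)= S(3,5)–S(4,5)= S(3,5)–S(4,6)=  → 2/5 unlike.
Row 4: S(4,0)–N(5,0)≠ S(4,0)–N(5,1)≠ N(4,2)–S(4,3)≠ N(4,2)–N(5,2)= N(4,2)–S(5,3)≠ N(4,2)–N(5,1)= S(4,3)–S(5,3)= S(4,3)–N(5,4)≠ S(4,3)–N(5,2)≠ S(4,5)–S(4,6)= S(4,5)–N(5,5)≠ S(4,5)–N(5,6)≠ S(4,5)–N(5,4)≠ S(4,6)–N(5,6)≠ S(4,6)–N(5,5)≠  → 11/15 unlike.
Row 5: N(5,0)–N(5,1)= N(5,1)–N(5,2)= N(5,2)–S(5,3)≠ S(5,3)–N(5,4)≠ N(5,4)–N(5,5)= N(5,5)–N(5,6)=  → 2/6 unlike.
Total adjacent occupied pairs: 43; unlike-type pairs: 24.

24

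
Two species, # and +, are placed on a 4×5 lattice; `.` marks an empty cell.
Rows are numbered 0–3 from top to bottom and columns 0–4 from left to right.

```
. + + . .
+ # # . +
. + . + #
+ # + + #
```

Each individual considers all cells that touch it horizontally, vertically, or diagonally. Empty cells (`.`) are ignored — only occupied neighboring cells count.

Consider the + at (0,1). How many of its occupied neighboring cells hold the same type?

2

Occupied neighbors of (0,1): (0,2)=+, (1,0)=+, (1,1)=#, (1,2)=#.
Same type (+): 2 of 4.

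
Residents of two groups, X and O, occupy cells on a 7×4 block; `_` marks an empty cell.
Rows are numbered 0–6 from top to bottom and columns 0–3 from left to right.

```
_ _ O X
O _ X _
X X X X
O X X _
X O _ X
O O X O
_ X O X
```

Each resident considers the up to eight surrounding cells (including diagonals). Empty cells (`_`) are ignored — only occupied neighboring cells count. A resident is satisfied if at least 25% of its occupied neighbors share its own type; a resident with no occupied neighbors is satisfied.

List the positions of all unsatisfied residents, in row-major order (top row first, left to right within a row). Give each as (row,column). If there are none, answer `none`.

(0,2)O 0/2 not
(0,3)X 1/2 satisfied
(1,0)O 0/2 not
(1,2)X 4/5 satisfied
(2,0)X 2/4 satisfied
(2,1)X 5/7 satisfied
(2,2)X 5/5 satisfied
(2,3)X 3/3 satisfied
(3,0)O 1/5 not
(3,1)X 5/7 satisfied
(3,2)X 5/6 satisfied
(4,0)X 1/5 not
(4,1)O 3/7 satisfied
(4,3)X 2/3 satisfied
(5,0)O 2/4 satisfied
(5,1)O 3/6 satisfied
(5,2)X 3/7 satisfied
(5,3)O 1/4 satisfied
(6,1)X 1/4 satisfied
(6,2)O 2/5 satisfied
(6,3)X 1/3 satisfied

(0,2), (1,0), (3,0), (4,0)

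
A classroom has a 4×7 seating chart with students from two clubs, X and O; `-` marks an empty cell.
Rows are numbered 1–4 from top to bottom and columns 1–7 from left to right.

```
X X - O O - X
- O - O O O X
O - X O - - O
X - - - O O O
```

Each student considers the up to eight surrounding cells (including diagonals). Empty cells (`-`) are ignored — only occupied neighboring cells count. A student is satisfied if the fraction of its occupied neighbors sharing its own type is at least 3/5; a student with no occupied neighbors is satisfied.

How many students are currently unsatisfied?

Row 1: (1,1)X 1/2 unhappy · (1,2)X 1/2 unhappy · (1,4)O 3/3 ok · (1,5)O 4/4 ok · (1,7)X 1/2 unhappy
Row 2: (2,2)O 1/4 unhappy · (2,4)O 4/5 ok · (2,5)O 5/5 ok · (2,6)O 3/5 ok · (2,7)X 1/3 unhappy
Row 3: (3,1)O 1/2 unhappy · (3,3)X 0/3 unhappy · (3,4)O 3/4 ok · (3,7)O 3/4 ok
Row 4: (4,1)X 0/1 unhappy · (4,5)O 2/2 ok · (4,6)O 3/3 ok · (4,7)O 2/2 ok
Unsatisfied: (1,1), (1,2), (1,7), (2,2), (2,7), (3,1), (3,3), (4,1) — 8 in total.

8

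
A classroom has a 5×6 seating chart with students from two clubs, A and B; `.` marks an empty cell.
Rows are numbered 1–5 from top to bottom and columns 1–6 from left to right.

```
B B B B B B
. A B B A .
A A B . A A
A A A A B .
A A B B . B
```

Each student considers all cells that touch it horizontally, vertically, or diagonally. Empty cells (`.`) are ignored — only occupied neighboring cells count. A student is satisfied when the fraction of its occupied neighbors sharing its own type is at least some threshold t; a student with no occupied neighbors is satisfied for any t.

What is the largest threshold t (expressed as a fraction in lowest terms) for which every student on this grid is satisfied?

1/5

Row 1: (1,1)B 1/2 · (1,2)B 3/4 · (1,3)B 4/5 · (1,4)B 4/5 · (1,5)B 3/4 · (1,6)B 1/2
Row 2: (2,2)A 2/7 · (2,3)B 5/7 · (2,4)B 5/7 · (2,5)A 2/6
Row 3: (3,1)A 4/4 · (3,2)A 5/7 · (3,3)B 2/7 · (3,5)A 3/5 · (3,6)A 2/3
Row 4: (4,1)A 5/5 · (4,2)A 6/8 · (4,3)A 4/7 · (4,4)A 2/6 · (4,5)B 2/5
Row 5: (5,1)A 3/3 · (5,2)A 4/5 · (5,3)B 1/5 · (5,4)B 2/4 · (5,6)B 1/1
The smallest same-type fraction is 1/5 at (5,3), which reduces to 1/5. Any threshold above that leaves this student unsatisfied.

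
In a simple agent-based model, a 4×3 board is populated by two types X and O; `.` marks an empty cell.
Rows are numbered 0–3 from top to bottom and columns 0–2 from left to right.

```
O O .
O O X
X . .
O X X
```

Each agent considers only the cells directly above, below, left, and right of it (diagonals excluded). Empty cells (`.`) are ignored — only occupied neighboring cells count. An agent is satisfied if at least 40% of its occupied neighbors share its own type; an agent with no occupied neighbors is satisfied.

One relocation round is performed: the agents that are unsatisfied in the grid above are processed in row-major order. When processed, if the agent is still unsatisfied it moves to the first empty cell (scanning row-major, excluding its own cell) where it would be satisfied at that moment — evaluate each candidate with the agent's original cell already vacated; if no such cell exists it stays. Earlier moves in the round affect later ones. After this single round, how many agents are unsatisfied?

0

Initially unsatisfied (in order): (1,2), (2,0), (3,0).
  (1,2) → (2,1).
  (2,0) → (2,2).
  (3,0) → (0,2).
Resulting grid:
O O O
O O .
. X X
. X X
All satisfied now.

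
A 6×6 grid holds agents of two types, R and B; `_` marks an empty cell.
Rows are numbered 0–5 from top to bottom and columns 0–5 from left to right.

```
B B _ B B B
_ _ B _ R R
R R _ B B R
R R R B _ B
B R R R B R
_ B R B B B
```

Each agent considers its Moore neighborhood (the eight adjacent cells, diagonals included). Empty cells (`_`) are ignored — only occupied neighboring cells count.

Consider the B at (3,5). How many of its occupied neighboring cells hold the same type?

2

Occupied neighbors of (3,5): (2,4)=B, (2,5)=R, (4,4)=B, (4,5)=R.
Same type (B): 2 of 4.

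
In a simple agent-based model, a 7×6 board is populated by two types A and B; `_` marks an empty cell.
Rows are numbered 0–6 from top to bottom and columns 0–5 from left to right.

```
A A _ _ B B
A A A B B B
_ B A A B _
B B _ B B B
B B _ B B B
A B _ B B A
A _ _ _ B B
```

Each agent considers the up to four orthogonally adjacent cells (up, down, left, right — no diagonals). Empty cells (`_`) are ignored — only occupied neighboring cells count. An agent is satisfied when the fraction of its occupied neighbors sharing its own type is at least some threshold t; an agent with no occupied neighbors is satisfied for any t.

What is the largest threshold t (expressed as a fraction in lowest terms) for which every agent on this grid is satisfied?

0/1

(0,0)A 2/2
(0,1)A 2/2
(0,4)B 2/2
(0,5)B 2/2
(1,0)A 2/2
(1,1)A 3/4
(1,2)A 2/3
(1,3)B 1/3
(1,4)B 4/4
(1,5)B 2/2
(2,1)B 1/3
(2,2)A 2/3
(2,3)A 1/4
(2,4)B 2/3
(3,0)B 2/2
(3,1)B 3/3
(3,3)B 2/3
(3,4)B 4/4
(3,5)B 2/2
(4,0)B 2/3
(4,1)B 3/3
(4,3)B 3/3
(4,4)B 4/4
(4,5)B 2/3
(5,0)A 1/3
(5,1)B 1/2
(5,3)B 2/2
(5,4)B 3/4
(5,5)A 0/3
(6,0)A 1/1
(6,4)B 2/2
(6,5)B 1/2
The smallest same-type fraction is 0/3 at (5,5), which reduces to 0/1. Any threshold above that leaves this agent unsatisfied.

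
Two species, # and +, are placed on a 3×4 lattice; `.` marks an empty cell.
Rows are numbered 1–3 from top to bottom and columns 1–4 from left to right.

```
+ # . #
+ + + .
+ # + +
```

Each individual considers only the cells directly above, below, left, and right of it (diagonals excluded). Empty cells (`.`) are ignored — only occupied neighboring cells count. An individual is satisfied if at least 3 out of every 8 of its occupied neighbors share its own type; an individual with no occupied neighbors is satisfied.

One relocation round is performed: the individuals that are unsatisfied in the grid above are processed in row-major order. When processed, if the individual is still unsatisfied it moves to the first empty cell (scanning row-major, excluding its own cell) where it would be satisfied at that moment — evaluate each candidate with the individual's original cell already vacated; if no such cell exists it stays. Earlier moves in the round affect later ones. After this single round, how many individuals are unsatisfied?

1

Initially unsatisfied (in order): (1,2), (3,2).
  (1,2) → (1,3).
  (3,2): no empty cell satisfies it; stays.
Resulting grid:
+ . # #
+ + + .
+ # + +
Unsatisfied now: (3,2).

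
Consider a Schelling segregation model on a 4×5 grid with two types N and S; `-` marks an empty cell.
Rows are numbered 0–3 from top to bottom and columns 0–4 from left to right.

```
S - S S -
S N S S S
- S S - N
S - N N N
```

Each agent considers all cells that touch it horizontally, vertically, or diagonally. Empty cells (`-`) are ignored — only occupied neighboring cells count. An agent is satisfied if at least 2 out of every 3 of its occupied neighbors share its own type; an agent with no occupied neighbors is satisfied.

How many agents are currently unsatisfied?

5

(0,0)S 1/2 unhappy
(0,2)S 3/4 ok
(0,3)S 4/4 ok
(1,0)S 2/3 ok
(1,1)N 0/6 unhappy
(1,2)S 5/6 ok
(1,3)S 5/6 ok
(1,4)S 2/3 ok
(2,1)S 4/6 ok
(2,2)S 3/6 unhappy
(2,4)N 2/4 unhappy
(3,0)S 1/1 ok
(3,2)N 1/3 unhappy
(3,3)N 3/4 ok
(3,4)N 2/2 ok
Unsatisfied: (0,0), (1,1), (2,2), (2,4), (3,2) — 5 in total.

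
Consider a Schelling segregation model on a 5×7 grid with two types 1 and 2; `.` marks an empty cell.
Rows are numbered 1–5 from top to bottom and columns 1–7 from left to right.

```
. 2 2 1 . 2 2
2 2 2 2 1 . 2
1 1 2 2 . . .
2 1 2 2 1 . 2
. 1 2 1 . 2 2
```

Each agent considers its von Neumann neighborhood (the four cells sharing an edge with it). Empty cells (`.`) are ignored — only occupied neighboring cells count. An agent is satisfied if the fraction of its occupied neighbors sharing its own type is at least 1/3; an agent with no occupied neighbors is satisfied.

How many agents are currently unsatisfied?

(1,2)2 2/2 ✓
(1,3)2 2/3 ✓
(1,4)1 0/2 ✗
(1,6)2 1/1 ✓
(1,7)2 2/2 ✓
(2,1)2 1/2 ✓
(2,2)2 3/4 ✓
(2,3)2 4/4 ✓
(2,4)2 2/4 ✓
(2,5)1 0/1 ✗
(2,7)2 1/1 ✓
(3,1)1 1/3 ✓
(3,2)1 2/4 ✓
(3,3)2 3/4 ✓
(3,4)2 3/3 ✓
(4,1)2 0/2 ✗
(4,2)1 2/4 ✓
(4,3)2 3/4 ✓
(4,4)2 2/4 ✓
(4,5)1 0/1 ✗
(4,7)2 1/1 ✓
(5,2)1 1/2 ✓
(5,3)2 1/3 ✓
(5,4)1 0/2 ✗
(5,6)2 1/1 ✓
(5,7)2 2/2 ✓
Unsatisfied: (1,4), (2,5), (4,1), (4,5), (5,4) — 5 in total.

5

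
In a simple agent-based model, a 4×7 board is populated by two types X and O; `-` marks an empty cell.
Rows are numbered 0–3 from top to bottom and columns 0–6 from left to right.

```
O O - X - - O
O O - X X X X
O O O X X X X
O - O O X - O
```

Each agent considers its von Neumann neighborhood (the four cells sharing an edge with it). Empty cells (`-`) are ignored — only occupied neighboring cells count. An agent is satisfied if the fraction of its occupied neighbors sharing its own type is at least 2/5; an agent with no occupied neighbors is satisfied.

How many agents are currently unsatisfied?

(0,0)O 2/2 satisfied
(0,1)O 2/2 satisfied
(0,3)X 1/1 satisfied
(0,6)O 0/1 not
(1,0)O 3/3 satisfied
(1,1)O 3/3 satisfied
(1,3)X 3/3 satisfied
(1,4)X 3/3 satisfied
(1,5)X 3/3 satisfied
(1,6)X 2/3 satisfied
(2,0)O 3/3 satisfied
(2,1)O 3/3 satisfied
(2,2)O 2/3 satisfied
(2,3)X 2/4 satisfied
(2,4)X 4/4 satisfied
(2,5)X 3/3 satisfied
(2,6)X 2/3 satisfied
(3,0)O 1/1 satisfied
(3,2)O 2/2 satisfied
(3,3)O 1/3 not
(3,4)X 1/2 satisfied
(3,6)O 0/1 not
Unsatisfied: (0,6), (3,3), (3,6) — 3 in total.

3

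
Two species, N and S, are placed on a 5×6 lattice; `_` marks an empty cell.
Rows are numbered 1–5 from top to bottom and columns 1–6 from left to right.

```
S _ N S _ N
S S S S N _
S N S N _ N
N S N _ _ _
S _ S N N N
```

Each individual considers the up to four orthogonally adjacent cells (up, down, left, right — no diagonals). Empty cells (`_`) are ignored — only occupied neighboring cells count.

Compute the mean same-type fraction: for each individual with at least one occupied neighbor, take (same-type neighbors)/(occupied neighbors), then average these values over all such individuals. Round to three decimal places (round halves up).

(1,1)S 1/1
(1,3)N 0/2
(1,4)S 1/2
(1,6)N — no occupied neighbors
(2,1)S 3/3
(2,2)S 2/3
(2,3)S 3/4
(2,4)S 2/4
(2,5)N 0/1
(3,1)S 1/3
(3,2)N 0/4
(3,3)S 1/4
(3,4)N 0/2
(3,6)N — no occupied neighbors
(4,1)N 0/3
(4,2)S 0/3
(4,3)N 0/3
(5,1)S 0/1
(5,3)S 0/2
(5,4)N 1/2
(5,5)N 2/2
(5,6)N 1/1
Sum over 20 individuals: 1/1 + 0/2 + 1/2 + 3/3 + 2/3 + 3/4 + 2/4 + 0/1 + 1/3 + 0/4 + 1/4 + 0/2 + 0/3 + 0/3 + 0/3 + 0/1 + 0/2 + 1/2 + 2/2 + 1/1 = 15/2; mean = 15/2 ÷ 20 = 3/8 = 0.375 → 0.375.

0.375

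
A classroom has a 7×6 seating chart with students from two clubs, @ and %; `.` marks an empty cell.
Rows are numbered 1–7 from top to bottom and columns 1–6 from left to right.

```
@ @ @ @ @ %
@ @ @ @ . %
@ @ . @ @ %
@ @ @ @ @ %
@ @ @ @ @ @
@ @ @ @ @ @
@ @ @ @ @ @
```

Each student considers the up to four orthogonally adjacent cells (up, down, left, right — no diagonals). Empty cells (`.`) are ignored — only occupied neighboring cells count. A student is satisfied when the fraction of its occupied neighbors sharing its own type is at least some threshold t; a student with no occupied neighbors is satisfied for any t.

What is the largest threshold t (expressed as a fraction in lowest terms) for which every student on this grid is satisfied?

1/3

(1,1)@ 2/2
(1,2)@ 3/3
(1,3)@ 3/3
(1,4)@ 3/3
(1,5)@ 1/2
(1,6)% 1/2
(2,1)@ 3/3
(2,2)@ 4/4
(2,3)@ 3/3
(2,4)@ 3/3
(2,6)% 2/2
(3,1)@ 3/3
(3,2)@ 3/3
(3,4)@ 3/3
(3,5)@ 2/3
(3,6)% 2/3
(4,1)@ 3/3
(4,2)@ 4/4
(4,3)@ 3/3
(4,4)@ 4/4
(4,5)@ 3/4
(4,6)% 1/3
(5,1)@ 3/3
(5,2)@ 4/4
(5,3)@ 4/4
(5,4)@ 4/4
(5,5)@ 4/4
(5,6)@ 2/3
(6,1)@ 3/3
(6,2)@ 4/4
(6,3)@ 4/4
(6,4)@ 4/4
(6,5)@ 4/4
(6,6)@ 3/3
(7,1)@ 2/2
(7,2)@ 3/3
(7,3)@ 3/3
(7,4)@ 3/3
(7,5)@ 3/3
(7,6)@ 2/2
The smallest same-type fraction is 1/3 at (4,6), which reduces to 1/3. Any threshold above that leaves this student unsatisfied.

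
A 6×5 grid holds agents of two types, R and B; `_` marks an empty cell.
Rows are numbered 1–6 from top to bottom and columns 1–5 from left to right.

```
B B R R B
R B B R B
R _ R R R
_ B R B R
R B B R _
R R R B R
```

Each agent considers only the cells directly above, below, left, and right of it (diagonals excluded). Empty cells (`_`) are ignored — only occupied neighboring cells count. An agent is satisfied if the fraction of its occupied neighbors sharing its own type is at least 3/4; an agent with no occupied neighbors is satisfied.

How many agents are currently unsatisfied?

Row 1: (1,1)B 1/2 ✗ · (1,2)B 2/3 ✗ · (1,3)R 1/3 ✗ · (1,4)R 2/3 ✗ · (1,5)B 1/2 ✗
Row 2: (2,1)R 1/3 ✗ · (2,2)B 2/3 ✗ · (2,3)B 1/4 ✗ · (2,4)R 2/4 ✗ · (2,5)B 1/3 ✗
Row 3: (3,1)R 1/1 ✓ · (3,3)R 2/3 ✗ · (3,4)R 3/4 ✓ · (3,5)R 2/3 ✗
Row 4: (4,2)B 1/2 ✗ · (4,3)R 1/4 ✗ · (4,4)B 0/4 ✗ · (4,5)R 1/2 ✗
Row 5: (5,1)R 1/2 ✗ · (5,2)B 2/4 ✗ · (5,3)B 1/4 ✗ · (5,4)R 0/3 ✗
Row 6: (6,1)R 2/2 ✓ · (6,2)R 2/3 ✗ · (6,3)R 1/3 ✗ · (6,4)B 0/3 ✗ · (6,5)R 0/1 ✗
Unsatisfied: (1,1), (1,2), (1,3), (1,4), (1,5), (2,1), (2,2), (2,3), (2,4), (2,5), (3,3), (3,5), (4,2), (4,3), (4,4), (4,5), (5,1), (5,2), (5,3), (5,4), (6,2), (6,3), (6,4), (6,5) — 24 in total.

24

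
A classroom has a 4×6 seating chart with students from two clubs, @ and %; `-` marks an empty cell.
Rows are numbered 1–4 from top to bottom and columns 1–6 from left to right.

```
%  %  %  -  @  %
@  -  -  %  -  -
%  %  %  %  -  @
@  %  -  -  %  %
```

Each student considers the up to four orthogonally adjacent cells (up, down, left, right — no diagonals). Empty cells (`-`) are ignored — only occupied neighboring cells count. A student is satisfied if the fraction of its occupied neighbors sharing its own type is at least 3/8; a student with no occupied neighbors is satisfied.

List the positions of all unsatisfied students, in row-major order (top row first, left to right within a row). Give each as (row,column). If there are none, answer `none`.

(1,5), (1,6), (2,1), (3,1), (3,6), (4,1)

Row 1: (1,1)% 1/2 ✓ · (1,2)% 2/2 ✓ · (1,3)% 1/1 ✓ · (1,5)@ 0/1 ✗ · (1,6)% 0/1 ✗
Row 2: (2,1)@ 0/2 ✗ · (2,4)% 1/1 ✓
Row 3: (3,1)% 1/3 ✗ · (3,2)% 3/3 ✓ · (3,3)% 2/2 ✓ · (3,4)% 2/2 ✓ · (3,6)@ 0/1 ✗
Row 4: (4,1)@ 0/2 ✗ · (4,2)% 1/2 ✓ · (4,5)% 1/1 ✓ · (4,6)% 1/2 ✓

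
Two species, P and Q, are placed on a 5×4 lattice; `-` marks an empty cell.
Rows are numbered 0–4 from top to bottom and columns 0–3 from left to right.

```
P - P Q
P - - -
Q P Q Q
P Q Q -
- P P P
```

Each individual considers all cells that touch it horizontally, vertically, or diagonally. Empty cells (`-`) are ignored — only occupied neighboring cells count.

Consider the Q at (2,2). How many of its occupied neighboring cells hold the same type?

Occupied neighbors of (2,2): (2,1)=P, (2,3)=Q, (3,1)=Q, (3,2)=Q.
Same type (Q): 3 of 4.

3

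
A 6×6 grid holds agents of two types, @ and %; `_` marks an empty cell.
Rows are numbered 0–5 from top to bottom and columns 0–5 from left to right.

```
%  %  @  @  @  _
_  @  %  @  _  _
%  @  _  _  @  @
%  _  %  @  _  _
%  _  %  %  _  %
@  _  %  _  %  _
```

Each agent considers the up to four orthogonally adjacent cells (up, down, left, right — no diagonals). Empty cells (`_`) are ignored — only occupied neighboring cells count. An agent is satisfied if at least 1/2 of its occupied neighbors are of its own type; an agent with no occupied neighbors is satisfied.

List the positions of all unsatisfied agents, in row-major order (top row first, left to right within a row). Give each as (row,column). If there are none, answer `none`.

(0,1), (0,2), (1,1), (1,2), (3,3), (5,0)

Row 0: (0,0)% 1/1 ✓ · (0,1)% 1/3 ✗ · (0,2)@ 1/3 ✗ · (0,3)@ 3/3 ✓ · (0,4)@ 1/1 ✓
Row 1: (1,1)@ 1/3 ✗ · (1,2)% 0/3 ✗ · (1,3)@ 1/2 ✓
Row 2: (2,0)% 1/2 ✓ · (2,1)@ 1/2 ✓ · (2,4)@ 1/1 ✓ · (2,5)@ 1/1 ✓
Row 3: (3,0)% 2/2 ✓ · (3,2)% 1/2 ✓ · (3,3)@ 0/2 ✗
Row 4: (4,0)% 1/2 ✓ · (4,2)% 3/3 ✓ · (4,3)% 1/2 ✓ · (4,5)% 0/0 ✓
Row 5: (5,0)@ 0/1 ✗ · (5,2)% 1/1 ✓ · (5,4)% 0/0 ✓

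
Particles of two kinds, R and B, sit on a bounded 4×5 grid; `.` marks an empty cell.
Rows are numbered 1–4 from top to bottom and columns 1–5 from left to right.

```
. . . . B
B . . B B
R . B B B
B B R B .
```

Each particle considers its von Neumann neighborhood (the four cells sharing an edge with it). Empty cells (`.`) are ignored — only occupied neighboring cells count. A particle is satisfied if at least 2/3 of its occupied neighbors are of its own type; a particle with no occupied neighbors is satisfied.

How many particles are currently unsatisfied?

(1,5)B 1/1 ok
(2,1)B 0/1 unhappy
(2,4)B 2/2 ok
(2,5)B 3/3 ok
(3,1)R 0/2 unhappy
(3,3)B 1/2 unhappy
(3,4)B 4/4 ok
(3,5)B 2/2 ok
(4,1)B 1/2 unhappy
(4,2)B 1/2 unhappy
(4,3)R 0/3 unhappy
(4,4)B 1/2 unhappy
Unsatisfied: (2,1), (3,1), (3,3), (4,1), (4,2), (4,3), (4,4) — 7 in total.

7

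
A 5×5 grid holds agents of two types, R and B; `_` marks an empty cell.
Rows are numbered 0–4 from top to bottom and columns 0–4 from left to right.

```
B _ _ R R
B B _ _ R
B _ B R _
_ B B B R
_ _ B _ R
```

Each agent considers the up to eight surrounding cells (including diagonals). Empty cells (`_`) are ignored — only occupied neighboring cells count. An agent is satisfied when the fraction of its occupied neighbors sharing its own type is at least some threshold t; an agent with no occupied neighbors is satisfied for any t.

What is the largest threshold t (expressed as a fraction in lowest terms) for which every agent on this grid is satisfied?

(0,0)B 2/2
(0,3)R 2/2
(0,4)R 2/2
(1,0)B 3/3
(1,1)B 4/4
(1,4)R 3/3
(2,0)B 3/3
(2,2)B 4/5
(2,3)R 2/5
(3,1)B 4/4
(3,2)B 4/5
(3,3)B 3/6
(3,4)R 2/3
(4,2)B 3/3
(4,4)R 1/2
The smallest same-type fraction is 2/5 at (2,3), which reduces to 2/5. Any threshold above that leaves this agent unsatisfied.

2/5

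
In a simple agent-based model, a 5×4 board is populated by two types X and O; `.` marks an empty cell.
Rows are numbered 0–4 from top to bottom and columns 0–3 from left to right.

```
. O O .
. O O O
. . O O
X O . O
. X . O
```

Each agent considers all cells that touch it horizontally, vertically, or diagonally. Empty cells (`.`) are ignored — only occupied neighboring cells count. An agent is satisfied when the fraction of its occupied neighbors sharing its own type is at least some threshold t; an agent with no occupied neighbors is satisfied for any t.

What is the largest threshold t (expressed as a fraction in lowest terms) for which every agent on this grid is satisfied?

1/3

Row 0: (0,1)O 3/3 · (0,2)O 4/4
Row 1: (1,1)O 4/4 · (1,2)O 6/6 · (1,3)O 4/4
Row 2: (2,2)O 6/6 · (2,3)O 4/4
Row 3: (3,0)X 1/2 · (3,1)O 1/3 · (3,3)O 3/3
Row 4: (4,1)X 1/2 · (4,3)O 1/1
The smallest same-type fraction is 1/3 at (3,1), which reduces to 1/3. Any threshold above that leaves this agent unsatisfied.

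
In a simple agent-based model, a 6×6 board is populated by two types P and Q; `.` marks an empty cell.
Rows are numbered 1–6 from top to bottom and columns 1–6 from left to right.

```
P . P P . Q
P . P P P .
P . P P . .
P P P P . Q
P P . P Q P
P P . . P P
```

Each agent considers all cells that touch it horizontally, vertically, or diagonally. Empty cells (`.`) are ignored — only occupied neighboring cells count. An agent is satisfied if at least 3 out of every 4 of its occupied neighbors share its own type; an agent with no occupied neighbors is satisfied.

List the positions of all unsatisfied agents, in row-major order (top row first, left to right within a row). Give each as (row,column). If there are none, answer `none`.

Row 1: (1,1)P 1/1 ✓ · (1,3)P 3/3 ✓ · (1,4)P 4/4 ✓ · (1,6)Q 0/1 ✗
Row 2: (2,1)P 2/2 ✓ · (2,3)P 5/5 ✓ · (2,4)P 6/6 ✓ · (2,5)P 3/4 ✓
Row 3: (3,1)P 3/3 ✓ · (3,3)P 6/6 ✓ · (3,4)P 6/6 ✓
Row 4: (4,1)P 4/4 ✓ · (4,2)P 6/6 ✓ · (4,3)P 6/6 ✓ · (4,4)P 4/5 ✓ · (4,6)Q 1/2 ✗
Row 5: (5,1)P 5/5 ✓ · (5,2)P 6/6 ✓ · (5,4)P 3/4 ✓ · (5,5)Q 1/6 ✗ · (5,6)P 2/4 ✗
Row 6: (6,1)P 3/3 ✓ · (6,2)P 3/3 ✓ · (6,5)P 3/4 ✓ · (6,6)P 2/3 ✗

(1,6), (4,6), (5,5), (5,6), (6,6)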